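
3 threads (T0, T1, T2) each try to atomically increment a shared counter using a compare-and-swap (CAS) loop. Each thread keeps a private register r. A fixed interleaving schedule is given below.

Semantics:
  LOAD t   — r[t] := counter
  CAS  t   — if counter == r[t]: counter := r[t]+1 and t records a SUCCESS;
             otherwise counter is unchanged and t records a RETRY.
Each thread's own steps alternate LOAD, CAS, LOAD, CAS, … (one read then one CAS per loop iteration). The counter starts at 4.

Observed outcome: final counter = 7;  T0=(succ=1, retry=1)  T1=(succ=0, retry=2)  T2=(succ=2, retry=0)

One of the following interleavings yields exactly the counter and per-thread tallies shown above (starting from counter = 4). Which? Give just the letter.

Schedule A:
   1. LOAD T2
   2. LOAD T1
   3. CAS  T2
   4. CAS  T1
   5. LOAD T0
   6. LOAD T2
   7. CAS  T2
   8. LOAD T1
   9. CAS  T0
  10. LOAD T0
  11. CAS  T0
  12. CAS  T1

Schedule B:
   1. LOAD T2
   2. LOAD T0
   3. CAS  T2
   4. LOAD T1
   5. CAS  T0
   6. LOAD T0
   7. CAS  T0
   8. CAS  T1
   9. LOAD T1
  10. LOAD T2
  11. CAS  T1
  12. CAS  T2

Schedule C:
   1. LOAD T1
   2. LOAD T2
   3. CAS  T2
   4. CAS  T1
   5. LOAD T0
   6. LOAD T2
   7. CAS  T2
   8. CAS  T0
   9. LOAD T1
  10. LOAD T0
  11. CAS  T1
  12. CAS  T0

Tracing schedule A:
step 1: T2 LOAD ⇒ load; ctr=4 reg=4
step 2: T1 LOAD ⇒ load; ctr=4 reg=4
step 3: T2 CAS ⇒ ok; ctr=5 reg=4
step 4: T1 CAS ⇒ retry; ctr=5 reg=4
step 5: T0 LOAD ⇒ load; ctr=5 reg=5
step 6: T2 LOAD ⇒ load; ctr=5 reg=5
step 7: T2 CAS ⇒ ok; ctr=6 reg=5
step 8: T1 LOAD ⇒ load; ctr=6 reg=6
step 9: T0 CAS ⇒ retry; ctr=6 reg=5
step 10: T0 LOAD ⇒ load; ctr=6 reg=6
step 11: T0 CAS ⇒ ok; ctr=7 reg=6
step 12: T1 CAS ⇒ retry; ctr=7 reg=6

A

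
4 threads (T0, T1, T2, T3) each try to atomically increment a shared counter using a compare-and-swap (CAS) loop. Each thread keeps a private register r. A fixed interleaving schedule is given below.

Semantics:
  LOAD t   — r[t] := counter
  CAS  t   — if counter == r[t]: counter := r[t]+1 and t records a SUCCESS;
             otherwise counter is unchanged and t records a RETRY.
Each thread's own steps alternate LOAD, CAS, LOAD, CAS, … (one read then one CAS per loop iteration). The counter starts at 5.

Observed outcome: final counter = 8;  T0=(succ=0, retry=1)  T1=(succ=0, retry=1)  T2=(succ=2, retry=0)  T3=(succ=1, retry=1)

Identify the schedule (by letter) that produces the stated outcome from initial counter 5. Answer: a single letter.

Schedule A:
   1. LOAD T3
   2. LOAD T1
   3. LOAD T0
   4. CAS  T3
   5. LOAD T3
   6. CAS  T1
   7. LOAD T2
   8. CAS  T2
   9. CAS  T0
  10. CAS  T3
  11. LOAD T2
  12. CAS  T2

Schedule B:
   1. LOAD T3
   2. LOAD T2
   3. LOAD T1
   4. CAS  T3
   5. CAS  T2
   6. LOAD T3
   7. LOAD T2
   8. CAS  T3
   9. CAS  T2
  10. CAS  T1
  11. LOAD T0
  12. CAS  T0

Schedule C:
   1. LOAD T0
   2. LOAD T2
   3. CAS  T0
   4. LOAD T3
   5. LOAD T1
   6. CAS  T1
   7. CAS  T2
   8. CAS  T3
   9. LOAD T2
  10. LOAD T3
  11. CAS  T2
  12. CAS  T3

A

Simulating candidate A:
step 1: T3 LOAD ⇒ load; ctr=5 reg=5
step 2: T1 LOAD ⇒ load; ctr=5 reg=5
step 3: T0 LOAD ⇒ load; ctr=5 reg=5
step 4: T3 CAS ⇒ ok; ctr=6 reg=5
step 5: T3 LOAD ⇒ load; ctr=6 reg=6
step 6: T1 CAS ⇒ retry; ctr=6 reg=5
step 7: T2 LOAD ⇒ load; ctr=6 reg=6
step 8: T2 CAS ⇒ ok; ctr=7 reg=6
step 9: T0 CAS ⇒ retry; ctr=7 reg=5
step 10: T3 CAS ⇒ retry; ctr=7 reg=6
step 11: T2 LOAD ⇒ load; ctr=7 reg=7
step 12: T2 CAS ⇒ ok; ctr=8 reg=7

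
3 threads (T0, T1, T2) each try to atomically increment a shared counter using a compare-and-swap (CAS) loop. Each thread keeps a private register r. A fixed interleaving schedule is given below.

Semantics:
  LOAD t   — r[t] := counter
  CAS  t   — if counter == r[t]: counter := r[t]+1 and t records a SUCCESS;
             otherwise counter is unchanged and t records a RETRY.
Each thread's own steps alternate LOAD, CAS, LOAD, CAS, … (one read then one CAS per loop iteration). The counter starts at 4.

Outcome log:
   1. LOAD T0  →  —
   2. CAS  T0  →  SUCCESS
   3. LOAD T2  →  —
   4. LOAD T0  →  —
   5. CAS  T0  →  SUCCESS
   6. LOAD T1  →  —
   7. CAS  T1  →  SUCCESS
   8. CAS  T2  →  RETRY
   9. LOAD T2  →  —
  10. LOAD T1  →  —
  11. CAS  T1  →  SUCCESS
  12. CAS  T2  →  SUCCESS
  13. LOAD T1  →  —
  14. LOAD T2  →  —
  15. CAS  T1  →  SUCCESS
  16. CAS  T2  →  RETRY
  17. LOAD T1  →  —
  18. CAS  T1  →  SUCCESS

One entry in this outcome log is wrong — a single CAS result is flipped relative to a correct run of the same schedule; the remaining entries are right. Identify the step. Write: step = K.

step = 12

Re-executing:
T0 LOAD — after: cnt=4, r=4 — load
T0 CAS — after: cnt=5, r=4 — ok
T2 LOAD — after: cnt=5, r=5 — load
T0 LOAD — after: cnt=5, r=5 — load
T0 CAS — after: cnt=6, r=5 — ok
T1 LOAD — after: cnt=6, r=6 — load
T1 CAS — after: cnt=7, r=6 — ok
T2 CAS — after: cnt=7, r=5 — retry
T2 LOAD — after: cnt=7, r=7 — load
T1 LOAD — after: cnt=7, r=7 — load
T1 CAS — after: cnt=8, r=7 — ok
T2 CAS — after: cnt=8, r=7 — retry
T1 LOAD — after: cnt=8, r=8 — load
T2 LOAD — after: cnt=8, r=8 — load
T1 CAS — after: cnt=9, r=8 — ok
T2 CAS — after: cnt=9, r=8 — retry
T1 LOAD — after: cnt=9, r=9 — load
T1 CAS — after: cnt=10, r=9 — ok
Log disagrees first at step 12.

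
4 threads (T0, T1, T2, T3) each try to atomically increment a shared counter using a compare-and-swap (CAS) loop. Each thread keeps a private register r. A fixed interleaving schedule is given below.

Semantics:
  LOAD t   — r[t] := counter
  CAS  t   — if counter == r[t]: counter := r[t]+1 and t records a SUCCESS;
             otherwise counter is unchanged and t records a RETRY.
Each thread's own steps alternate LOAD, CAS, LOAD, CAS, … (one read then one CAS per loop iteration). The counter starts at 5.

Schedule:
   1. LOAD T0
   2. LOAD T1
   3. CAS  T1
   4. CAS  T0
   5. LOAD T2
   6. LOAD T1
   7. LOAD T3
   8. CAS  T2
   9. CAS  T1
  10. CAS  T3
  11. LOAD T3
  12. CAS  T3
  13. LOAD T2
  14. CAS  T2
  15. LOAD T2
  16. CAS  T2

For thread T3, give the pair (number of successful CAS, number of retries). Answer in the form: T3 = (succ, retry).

T3 = (1, 1)

step 1: T0 LOAD ⇒ load; ctr=5 reg=5
step 2: T1 LOAD ⇒ load; ctr=5 reg=5
step 3: T1 CAS ⇒ ok; ctr=6 reg=5
step 4: T0 CAS ⇒ retry; ctr=6 reg=5
step 5: T2 LOAD ⇒ load; ctr=6 reg=6
step 6: T1 LOAD ⇒ load; ctr=6 reg=6
step 7: T3 LOAD ⇒ load; ctr=6 reg=6
step 8: T2 CAS ⇒ ok; ctr=7 reg=6
step 9: T1 CAS ⇒ retry; ctr=7 reg=6
step 10: T3 CAS ⇒ retry; ctr=7 reg=6
step 11: T3 LOAD ⇒ load; ctr=7 reg=7
step 12: T3 CAS ⇒ ok; ctr=8 reg=7
step 13: T2 LOAD ⇒ load; ctr=8 reg=8
step 14: T2 CAS ⇒ ok; ctr=9 reg=8
step 15: T2 LOAD ⇒ load; ctr=9 reg=9
step 16: T2 CAS ⇒ ok; ctr=10 reg=9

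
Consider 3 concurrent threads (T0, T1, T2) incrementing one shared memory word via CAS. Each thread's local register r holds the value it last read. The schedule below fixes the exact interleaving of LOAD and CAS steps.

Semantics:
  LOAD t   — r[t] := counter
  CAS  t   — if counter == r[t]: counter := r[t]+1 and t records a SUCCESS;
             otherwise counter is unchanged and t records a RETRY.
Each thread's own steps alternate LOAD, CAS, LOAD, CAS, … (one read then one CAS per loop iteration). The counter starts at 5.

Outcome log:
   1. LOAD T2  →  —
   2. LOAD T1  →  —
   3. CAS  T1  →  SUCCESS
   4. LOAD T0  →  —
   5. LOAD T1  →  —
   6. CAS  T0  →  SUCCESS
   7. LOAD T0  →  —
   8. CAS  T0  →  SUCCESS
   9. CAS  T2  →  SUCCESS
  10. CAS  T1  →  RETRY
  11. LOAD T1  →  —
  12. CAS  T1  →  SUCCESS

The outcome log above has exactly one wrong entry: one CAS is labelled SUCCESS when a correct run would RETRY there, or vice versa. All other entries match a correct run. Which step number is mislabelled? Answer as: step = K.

step = 9

Reference trace:
   1) LOAD T2:  M=5  r_T2=5
   2) LOAD T1:  M=5  r_T1=5
   3) CAS  T1:  M=6  r_T1=5 ✓
   4) LOAD T0:  M=6  r_T0=6
   5) LOAD T1:  M=6  r_T1=6
   6) CAS  T0:  M=7  r_T0=6 ✓
   7) LOAD T0:  M=7  r_T0=7
   8) CAS  T0:  M=8  r_T0=7 ✓
   9) CAS  T2:  M=8  r_T2=5 ✗
  10) CAS  T1:  M=8  r_T1=6 ✗
  11) LOAD T1:  M=8  r_T1=8
  12) CAS  T1:  M=9  r_T1=8 ✓
Log disagrees first at step 9.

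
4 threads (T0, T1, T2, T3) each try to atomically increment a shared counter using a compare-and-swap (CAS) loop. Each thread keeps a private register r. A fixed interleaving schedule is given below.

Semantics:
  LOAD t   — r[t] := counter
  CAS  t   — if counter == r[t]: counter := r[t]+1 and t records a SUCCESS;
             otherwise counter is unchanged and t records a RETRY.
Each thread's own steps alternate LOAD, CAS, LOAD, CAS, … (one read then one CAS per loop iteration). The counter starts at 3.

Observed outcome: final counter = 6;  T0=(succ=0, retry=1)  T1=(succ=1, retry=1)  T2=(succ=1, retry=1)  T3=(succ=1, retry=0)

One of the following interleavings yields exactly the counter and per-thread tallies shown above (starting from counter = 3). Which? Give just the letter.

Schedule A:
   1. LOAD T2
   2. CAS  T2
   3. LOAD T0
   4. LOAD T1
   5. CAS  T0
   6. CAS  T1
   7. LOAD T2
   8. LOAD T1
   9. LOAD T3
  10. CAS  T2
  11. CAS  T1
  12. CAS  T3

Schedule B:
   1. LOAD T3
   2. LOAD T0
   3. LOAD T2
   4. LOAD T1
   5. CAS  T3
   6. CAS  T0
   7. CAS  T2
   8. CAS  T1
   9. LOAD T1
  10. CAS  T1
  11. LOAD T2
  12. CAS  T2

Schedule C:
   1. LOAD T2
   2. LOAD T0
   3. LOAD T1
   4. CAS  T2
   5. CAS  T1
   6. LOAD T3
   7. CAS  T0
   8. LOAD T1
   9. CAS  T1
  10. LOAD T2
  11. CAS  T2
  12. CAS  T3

B

Simulating candidate B:
[1] T3.load  rd  (counter 3, T3.r 3)
[2] T0.load  rd  (counter 3, T0.r 3)
[3] T2.load  rd  (counter 3, T2.r 3)
[4] T1.load  rd  (counter 3, T1.r 3)
[5] T3.cas  hit  (counter 4, T3.r 3)
[6] T0.cas  miss  (counter 4, T0.r 3)
[7] T2.cas  miss  (counter 4, T2.r 3)
[8] T1.cas  miss  (counter 4, T1.r 3)
[9] T1.load  rd  (counter 4, T1.r 4)
[10] T1.cas  hit  (counter 5, T1.r 4)
[11] T2.load  rd  (counter 5, T2.r 5)
[12] T2.cas  hit  (counter 6, T2.r 5)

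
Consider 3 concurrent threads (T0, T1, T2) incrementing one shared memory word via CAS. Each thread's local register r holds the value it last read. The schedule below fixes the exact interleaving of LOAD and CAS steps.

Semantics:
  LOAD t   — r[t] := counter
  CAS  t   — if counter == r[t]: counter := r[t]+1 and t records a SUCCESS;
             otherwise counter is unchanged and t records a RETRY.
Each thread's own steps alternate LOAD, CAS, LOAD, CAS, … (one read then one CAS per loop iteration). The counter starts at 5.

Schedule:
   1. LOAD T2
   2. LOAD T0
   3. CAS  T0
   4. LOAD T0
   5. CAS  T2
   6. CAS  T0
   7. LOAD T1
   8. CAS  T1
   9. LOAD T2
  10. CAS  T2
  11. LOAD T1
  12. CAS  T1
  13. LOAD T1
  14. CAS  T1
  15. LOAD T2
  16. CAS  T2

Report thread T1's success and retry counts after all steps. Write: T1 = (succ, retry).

T2 LOAD — after: cnt=5, r=5 — load
T0 LOAD — after: cnt=5, r=5 — load
T0 CAS — after: cnt=6, r=5 — ok
T0 LOAD — after: cnt=6, r=6 — load
T2 CAS — after: cnt=6, r=5 — retry
T0 CAS — after: cnt=7, r=6 — ok
T1 LOAD — after: cnt=7, r=7 — load
T1 CAS — after: cnt=8, r=7 — ok
T2 LOAD — after: cnt=8, r=8 — load
T2 CAS — after: cnt=9, r=8 — ok
T1 LOAD — after: cnt=9, r=9 — load
T1 CAS — after: cnt=10, r=9 — ok
T1 LOAD — after: cnt=10, r=10 — load
T1 CAS — after: cnt=11, r=10 — ok
T2 LOAD — after: cnt=11, r=11 — load
T2 CAS — after: cnt=12, r=11 — ok

T1 = (3, 0)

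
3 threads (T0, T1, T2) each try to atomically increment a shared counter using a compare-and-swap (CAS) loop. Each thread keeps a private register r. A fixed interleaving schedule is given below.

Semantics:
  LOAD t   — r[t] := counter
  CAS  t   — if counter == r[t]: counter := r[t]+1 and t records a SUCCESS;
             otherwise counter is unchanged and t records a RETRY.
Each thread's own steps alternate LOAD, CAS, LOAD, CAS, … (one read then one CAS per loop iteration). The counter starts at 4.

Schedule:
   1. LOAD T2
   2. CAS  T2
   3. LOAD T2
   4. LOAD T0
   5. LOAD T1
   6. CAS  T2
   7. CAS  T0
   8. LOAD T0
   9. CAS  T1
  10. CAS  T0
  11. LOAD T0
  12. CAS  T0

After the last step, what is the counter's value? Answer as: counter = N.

counter = 8

#1 T2 reads 4
#2 T2 CAS(4→5) writes; counter now 5
#3 T2 reads 5
#4 T0 reads 5
#5 T1 reads 5
#6 T2 CAS(5→6) writes; counter now 6
#7 T0 CAS(5→6) fails; counter now 6
#8 T0 reads 6
#9 T1 CAS(5→6) fails; counter now 6
#10 T0 CAS(6→7) writes; counter now 7
#11 T0 reads 7
#12 T0 CAS(7→8) writes; counter now 8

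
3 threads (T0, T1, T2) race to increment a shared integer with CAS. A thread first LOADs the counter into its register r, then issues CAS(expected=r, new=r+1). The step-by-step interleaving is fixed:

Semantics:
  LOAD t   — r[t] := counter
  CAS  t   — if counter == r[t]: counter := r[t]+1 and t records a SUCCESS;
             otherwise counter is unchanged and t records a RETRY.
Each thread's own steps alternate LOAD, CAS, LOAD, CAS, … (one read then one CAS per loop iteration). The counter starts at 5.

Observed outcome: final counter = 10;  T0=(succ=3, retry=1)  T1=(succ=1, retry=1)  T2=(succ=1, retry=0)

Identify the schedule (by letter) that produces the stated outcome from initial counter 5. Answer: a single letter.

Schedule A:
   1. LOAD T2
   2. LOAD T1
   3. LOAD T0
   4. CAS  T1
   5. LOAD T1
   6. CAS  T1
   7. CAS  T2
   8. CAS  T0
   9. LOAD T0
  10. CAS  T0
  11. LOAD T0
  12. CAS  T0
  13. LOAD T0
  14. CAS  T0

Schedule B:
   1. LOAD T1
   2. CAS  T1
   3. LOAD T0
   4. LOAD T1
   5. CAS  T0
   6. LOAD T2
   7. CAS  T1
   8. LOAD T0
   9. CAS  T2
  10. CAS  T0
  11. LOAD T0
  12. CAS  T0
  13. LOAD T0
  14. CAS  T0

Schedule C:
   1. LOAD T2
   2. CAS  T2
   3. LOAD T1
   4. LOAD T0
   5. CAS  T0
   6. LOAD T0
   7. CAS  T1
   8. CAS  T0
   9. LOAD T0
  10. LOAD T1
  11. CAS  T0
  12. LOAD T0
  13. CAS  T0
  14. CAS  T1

Tracing schedule B:
#1 T1 reads 5
#2 T1 CAS(5→6) writes; counter now 6
#3 T0 reads 6
#4 T1 reads 6
#5 T0 CAS(6→7) writes; counter now 7
#6 T2 reads 7
#7 T1 CAS(6→7) fails; counter now 7
#8 T0 reads 7
#9 T2 CAS(7→8) writes; counter now 8
#10 T0 CAS(7→8) fails; counter now 8
#11 T0 reads 8
#12 T0 CAS(8→9) writes; counter now 9
#13 T0 reads 9
#14 T0 CAS(9→10) writes; counter now 10

B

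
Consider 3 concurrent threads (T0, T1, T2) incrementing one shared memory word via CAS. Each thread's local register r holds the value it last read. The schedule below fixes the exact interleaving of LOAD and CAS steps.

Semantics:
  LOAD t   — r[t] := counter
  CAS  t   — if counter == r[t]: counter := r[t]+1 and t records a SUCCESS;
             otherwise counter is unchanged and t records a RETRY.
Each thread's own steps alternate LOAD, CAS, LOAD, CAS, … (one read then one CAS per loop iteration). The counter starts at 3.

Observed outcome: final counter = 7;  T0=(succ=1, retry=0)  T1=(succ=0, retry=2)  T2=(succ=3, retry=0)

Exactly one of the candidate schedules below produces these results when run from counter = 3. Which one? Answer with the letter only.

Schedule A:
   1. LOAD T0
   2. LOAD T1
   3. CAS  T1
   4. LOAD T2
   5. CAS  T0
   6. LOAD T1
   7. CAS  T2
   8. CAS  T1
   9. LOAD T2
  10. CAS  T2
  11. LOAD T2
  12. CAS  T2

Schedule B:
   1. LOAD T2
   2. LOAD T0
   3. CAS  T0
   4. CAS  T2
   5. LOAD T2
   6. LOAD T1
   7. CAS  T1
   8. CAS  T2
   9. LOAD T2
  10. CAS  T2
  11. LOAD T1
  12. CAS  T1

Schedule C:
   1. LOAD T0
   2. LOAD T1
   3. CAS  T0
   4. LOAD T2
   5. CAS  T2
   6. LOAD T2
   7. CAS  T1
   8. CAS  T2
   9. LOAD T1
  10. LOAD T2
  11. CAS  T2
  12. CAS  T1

C

Tracing schedule C:
T0 LOAD — after: cnt=3, r=3 — load
T1 LOAD — after: cnt=3, r=3 — load
T0 CAS — after: cnt=4, r=3 — ok
T2 LOAD — after: cnt=4, r=4 — load
T2 CAS — after: cnt=5, r=4 — ok
T2 LOAD — after: cnt=5, r=5 — load
T1 CAS — after: cnt=5, r=3 — retry
T2 CAS — after: cnt=6, r=5 — ok
T1 LOAD — after: cnt=6, r=6 — load
T2 LOAD — after: cnt=6, r=6 — load
T2 CAS — after: cnt=7, r=6 — ok
T1 CAS — after: cnt=7, r=6 — retry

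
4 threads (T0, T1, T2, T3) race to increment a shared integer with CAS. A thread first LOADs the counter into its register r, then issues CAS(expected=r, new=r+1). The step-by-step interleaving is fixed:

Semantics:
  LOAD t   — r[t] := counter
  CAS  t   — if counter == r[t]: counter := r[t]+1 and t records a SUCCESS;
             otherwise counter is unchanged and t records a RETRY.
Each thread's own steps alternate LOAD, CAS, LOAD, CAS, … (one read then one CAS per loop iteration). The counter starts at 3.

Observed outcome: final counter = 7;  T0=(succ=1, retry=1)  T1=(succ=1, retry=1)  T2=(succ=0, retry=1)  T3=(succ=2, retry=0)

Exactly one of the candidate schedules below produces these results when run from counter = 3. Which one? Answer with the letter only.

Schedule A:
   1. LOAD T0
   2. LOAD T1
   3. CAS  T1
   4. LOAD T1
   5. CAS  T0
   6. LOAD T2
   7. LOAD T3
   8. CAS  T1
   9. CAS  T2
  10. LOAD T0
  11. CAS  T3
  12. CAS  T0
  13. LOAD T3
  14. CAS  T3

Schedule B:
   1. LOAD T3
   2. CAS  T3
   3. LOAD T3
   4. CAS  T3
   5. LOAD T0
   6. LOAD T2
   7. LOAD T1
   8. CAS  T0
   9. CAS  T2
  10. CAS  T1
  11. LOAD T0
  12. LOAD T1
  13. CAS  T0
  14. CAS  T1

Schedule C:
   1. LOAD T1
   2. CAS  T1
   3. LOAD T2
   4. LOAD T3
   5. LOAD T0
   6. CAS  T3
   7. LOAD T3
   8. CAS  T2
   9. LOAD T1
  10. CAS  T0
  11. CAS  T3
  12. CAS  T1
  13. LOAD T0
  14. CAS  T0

Tracing schedule C:
1. LOAD T1 → mem=3 r[T1]=3 [LOAD]
2. CAS T1 → mem=4 r[T1]=3 [OK]
3. LOAD T2 → mem=4 r[T2]=4 [LOAD]
4. LOAD T3 → mem=4 r[T3]=4 [LOAD]
5. LOAD T0 → mem=4 r[T0]=4 [LOAD]
6. CAS T3 → mem=5 r[T3]=4 [OK]
7. LOAD T3 → mem=5 r[T3]=5 [LOAD]
8. CAS T2 → mem=5 r[T2]=4 [RETRY]
9. LOAD T1 → mem=5 r[T1]=5 [LOAD]
10. CAS T0 → mem=5 r[T0]=4 [RETRY]
11. CAS T3 → mem=6 r[T3]=5 [OK]
12. CAS T1 → mem=6 r[T1]=5 [RETRY]
13. LOAD T0 → mem=6 r[T0]=6 [LOAD]
14. CAS T0 → mem=7 r[T0]=6 [OK]

C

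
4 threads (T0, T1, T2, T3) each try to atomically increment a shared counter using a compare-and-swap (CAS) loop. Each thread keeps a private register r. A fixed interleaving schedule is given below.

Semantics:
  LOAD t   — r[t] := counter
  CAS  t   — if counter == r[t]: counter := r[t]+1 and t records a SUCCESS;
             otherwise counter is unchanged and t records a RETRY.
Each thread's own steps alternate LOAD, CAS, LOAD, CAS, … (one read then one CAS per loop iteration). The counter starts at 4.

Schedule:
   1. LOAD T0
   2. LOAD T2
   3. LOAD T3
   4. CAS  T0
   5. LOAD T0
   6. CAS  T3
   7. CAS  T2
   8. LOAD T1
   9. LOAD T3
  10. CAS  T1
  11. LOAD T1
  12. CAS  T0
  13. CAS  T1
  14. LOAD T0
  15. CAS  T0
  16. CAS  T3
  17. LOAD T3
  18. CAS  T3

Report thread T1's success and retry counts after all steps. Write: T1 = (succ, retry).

T1 = (2, 0)

[1] T0.load  rd  (counter 4, T0.r 4)
[2] T2.load  rd  (counter 4, T2.r 4)
[3] T3.load  rd  (counter 4, T3.r 4)
[4] T0.cas  hit  (counter 5, T0.r 4)
[5] T0.load  rd  (counter 5, T0.r 5)
[6] T3.cas  miss  (counter 5, T3.r 4)
[7] T2.cas  miss  (counter 5, T2.r 4)
[8] T1.load  rd  (counter 5, T1.r 5)
[9] T3.load  rd  (counter 5, T3.r 5)
[10] T1.cas  hit  (counter 6, T1.r 5)
[11] T1.load  rd  (counter 6, T1.r 6)
[12] T0.cas  miss  (counter 6, T0.r 5)
[13] T1.cas  hit  (counter 7, T1.r 6)
[14] T0.load  rd  (counter 7, T0.r 7)
[15] T0.cas  hit  (counter 8, T0.r 7)
[16] T3.cas  miss  (counter 8, T3.r 5)
[17] T3.load  rd  (counter 8, T3.r 8)
[18] T3.cas  hit  (counter 9, T3.r 8)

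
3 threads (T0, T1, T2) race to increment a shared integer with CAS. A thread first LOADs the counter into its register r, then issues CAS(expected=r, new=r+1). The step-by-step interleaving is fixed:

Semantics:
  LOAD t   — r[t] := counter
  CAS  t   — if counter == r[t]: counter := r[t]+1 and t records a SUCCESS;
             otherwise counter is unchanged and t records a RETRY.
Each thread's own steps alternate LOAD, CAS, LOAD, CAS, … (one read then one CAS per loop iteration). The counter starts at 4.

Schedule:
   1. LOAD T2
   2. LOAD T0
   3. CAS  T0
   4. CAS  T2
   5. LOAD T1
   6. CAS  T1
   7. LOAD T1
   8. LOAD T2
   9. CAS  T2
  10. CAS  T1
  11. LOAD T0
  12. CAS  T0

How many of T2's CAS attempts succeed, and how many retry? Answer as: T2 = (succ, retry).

T2 = (1, 1)

[1] T2.load  rd  (counter 4, T2.r 4)
[2] T0.load  rd  (counter 4, T0.r 4)
[3] T0.cas  hit  (counter 5, T0.r 4)
[4] T2.cas  miss  (counter 5, T2.r 4)
[5] T1.load  rd  (counter 5, T1.r 5)
[6] T1.cas  hit  (counter 6, T1.r 5)
[7] T1.load  rd  (counter 6, T1.r 6)
[8] T2.load  rd  (counter 6, T2.r 6)
[9] T2.cas  hit  (counter 7, T2.r 6)
[10] T1.cas  miss  (counter 7, T1.r 6)
[11] T0.load  rd  (counter 7, T0.r 7)
[12] T0.cas  hit  (counter 8, T0.r 7)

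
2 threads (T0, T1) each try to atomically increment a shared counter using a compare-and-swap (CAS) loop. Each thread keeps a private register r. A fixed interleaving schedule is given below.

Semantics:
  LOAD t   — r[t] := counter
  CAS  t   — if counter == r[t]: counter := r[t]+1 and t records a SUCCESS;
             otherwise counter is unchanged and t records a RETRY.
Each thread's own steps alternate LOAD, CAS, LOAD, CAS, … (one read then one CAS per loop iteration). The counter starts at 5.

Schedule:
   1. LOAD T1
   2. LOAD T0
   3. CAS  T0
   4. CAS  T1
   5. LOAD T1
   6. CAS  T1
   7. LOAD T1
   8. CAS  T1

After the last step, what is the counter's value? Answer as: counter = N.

counter = 8

[1] T1.load  rd  (counter 5, T1.r 5)
[2] T0.load  rd  (counter 5, T0.r 5)
[3] T0.cas  hit  (counter 6, T0.r 5)
[4] T1.cas  miss  (counter 6, T1.r 5)
[5] T1.load  rd  (counter 6, T1.r 6)
[6] T1.cas  hit  (counter 7, T1.r 6)
[7] T1.load  rd  (counter 7, T1.r 7)
[8] T1.cas  hit  (counter 8, T1.r 7)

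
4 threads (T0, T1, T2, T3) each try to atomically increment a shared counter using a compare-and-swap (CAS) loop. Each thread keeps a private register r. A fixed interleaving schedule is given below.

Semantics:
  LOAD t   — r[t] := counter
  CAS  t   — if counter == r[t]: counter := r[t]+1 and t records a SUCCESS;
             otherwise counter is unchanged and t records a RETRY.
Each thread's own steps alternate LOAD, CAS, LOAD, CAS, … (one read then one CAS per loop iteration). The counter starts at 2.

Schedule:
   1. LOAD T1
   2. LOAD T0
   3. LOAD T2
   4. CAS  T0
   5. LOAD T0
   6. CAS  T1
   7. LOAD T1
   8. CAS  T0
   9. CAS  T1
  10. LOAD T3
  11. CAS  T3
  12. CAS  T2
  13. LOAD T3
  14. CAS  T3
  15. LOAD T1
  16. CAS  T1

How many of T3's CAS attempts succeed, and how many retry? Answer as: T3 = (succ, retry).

   1) LOAD T1:  M=2  r_T1=2
   2) LOAD T0:  M=2  r_T0=2
   3) LOAD T2:  M=2  r_T2=2
   4) CAS  T0:  M=3  r_T0=2 ✓
   5) LOAD T0:  M=3  r_T0=3
   6) CAS  T1:  M=3  r_T1=2 ✗
   7) LOAD T1:  M=3  r_T1=3
   8) CAS  T0:  M=4  r_T0=3 ✓
   9) CAS  T1:  M=4  r_T1=3 ✗
  10) LOAD T3:  M=4  r_T3=4
  11) CAS  T3:  M=5  r_T3=4 ✓
  12) CAS  T2:  M=5  r_T2=2 ✗
  13) LOAD T3:  M=5  r_T3=5
  14) CAS  T3:  M=6  r_T3=5 ✓
  15) LOAD T1:  M=6  r_T1=6
  16) CAS  T1:  M=7  r_T1=6 ✓

T3 = (2, 0)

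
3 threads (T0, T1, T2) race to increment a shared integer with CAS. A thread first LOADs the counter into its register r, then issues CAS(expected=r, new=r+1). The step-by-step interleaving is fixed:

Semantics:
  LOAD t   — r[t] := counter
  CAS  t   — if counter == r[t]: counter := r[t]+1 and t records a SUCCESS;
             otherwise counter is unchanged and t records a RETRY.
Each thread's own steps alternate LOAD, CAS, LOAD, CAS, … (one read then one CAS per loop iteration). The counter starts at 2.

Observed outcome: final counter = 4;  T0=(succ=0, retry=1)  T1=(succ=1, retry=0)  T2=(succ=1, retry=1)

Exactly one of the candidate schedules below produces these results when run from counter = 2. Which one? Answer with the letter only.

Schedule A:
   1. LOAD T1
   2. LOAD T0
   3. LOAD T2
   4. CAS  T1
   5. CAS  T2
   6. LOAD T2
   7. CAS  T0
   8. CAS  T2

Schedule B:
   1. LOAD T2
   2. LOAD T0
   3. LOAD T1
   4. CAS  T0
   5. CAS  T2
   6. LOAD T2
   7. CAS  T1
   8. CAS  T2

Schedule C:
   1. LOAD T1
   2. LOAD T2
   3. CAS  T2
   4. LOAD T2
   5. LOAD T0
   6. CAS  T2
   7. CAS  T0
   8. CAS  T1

A

Tracing schedule A:
step 1: T1 LOAD ⇒ load; ctr=2 reg=2
step 2: T0 LOAD ⇒ load; ctr=2 reg=2
step 3: T2 LOAD ⇒ load; ctr=2 reg=2
step 4: T1 CAS ⇒ ok; ctr=3 reg=2
step 5: T2 CAS ⇒ retry; ctr=3 reg=2
step 6: T2 LOAD ⇒ load; ctr=3 reg=3
step 7: T0 CAS ⇒ retry; ctr=3 reg=2
step 8: T2 CAS ⇒ ok; ctr=4 reg=3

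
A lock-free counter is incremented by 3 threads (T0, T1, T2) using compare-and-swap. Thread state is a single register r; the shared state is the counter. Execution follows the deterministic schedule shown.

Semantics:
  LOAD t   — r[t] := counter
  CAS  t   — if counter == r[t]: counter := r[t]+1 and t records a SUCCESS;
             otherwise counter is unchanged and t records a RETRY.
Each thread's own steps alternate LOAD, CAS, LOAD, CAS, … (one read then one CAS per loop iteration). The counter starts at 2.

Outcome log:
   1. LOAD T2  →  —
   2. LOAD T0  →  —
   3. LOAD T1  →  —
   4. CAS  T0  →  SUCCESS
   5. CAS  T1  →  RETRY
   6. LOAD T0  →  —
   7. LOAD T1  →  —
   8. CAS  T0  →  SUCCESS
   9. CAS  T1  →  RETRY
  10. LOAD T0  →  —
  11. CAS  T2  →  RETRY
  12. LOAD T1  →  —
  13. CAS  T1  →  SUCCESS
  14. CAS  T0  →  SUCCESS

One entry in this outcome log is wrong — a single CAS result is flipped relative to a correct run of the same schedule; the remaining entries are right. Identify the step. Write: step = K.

Correct run:
#1 T2 reads 2
#2 T0 reads 2
#3 T1 reads 2
#4 T0 CAS(2→3) writes; counter now 3
#5 T1 CAS(2→3) fails; counter now 3
#6 T0 reads 3
#7 T1 reads 3
#8 T0 CAS(3→4) writes; counter now 4
#9 T1 CAS(3→4) fails; counter now 4
#10 T0 reads 4
#11 T2 CAS(2→3) fails; counter now 4
#12 T1 reads 4
#13 T1 CAS(4→5) writes; counter now 5
#14 T0 CAS(4→5) fails; counter now 5
Log disagrees first at step 14.

step = 14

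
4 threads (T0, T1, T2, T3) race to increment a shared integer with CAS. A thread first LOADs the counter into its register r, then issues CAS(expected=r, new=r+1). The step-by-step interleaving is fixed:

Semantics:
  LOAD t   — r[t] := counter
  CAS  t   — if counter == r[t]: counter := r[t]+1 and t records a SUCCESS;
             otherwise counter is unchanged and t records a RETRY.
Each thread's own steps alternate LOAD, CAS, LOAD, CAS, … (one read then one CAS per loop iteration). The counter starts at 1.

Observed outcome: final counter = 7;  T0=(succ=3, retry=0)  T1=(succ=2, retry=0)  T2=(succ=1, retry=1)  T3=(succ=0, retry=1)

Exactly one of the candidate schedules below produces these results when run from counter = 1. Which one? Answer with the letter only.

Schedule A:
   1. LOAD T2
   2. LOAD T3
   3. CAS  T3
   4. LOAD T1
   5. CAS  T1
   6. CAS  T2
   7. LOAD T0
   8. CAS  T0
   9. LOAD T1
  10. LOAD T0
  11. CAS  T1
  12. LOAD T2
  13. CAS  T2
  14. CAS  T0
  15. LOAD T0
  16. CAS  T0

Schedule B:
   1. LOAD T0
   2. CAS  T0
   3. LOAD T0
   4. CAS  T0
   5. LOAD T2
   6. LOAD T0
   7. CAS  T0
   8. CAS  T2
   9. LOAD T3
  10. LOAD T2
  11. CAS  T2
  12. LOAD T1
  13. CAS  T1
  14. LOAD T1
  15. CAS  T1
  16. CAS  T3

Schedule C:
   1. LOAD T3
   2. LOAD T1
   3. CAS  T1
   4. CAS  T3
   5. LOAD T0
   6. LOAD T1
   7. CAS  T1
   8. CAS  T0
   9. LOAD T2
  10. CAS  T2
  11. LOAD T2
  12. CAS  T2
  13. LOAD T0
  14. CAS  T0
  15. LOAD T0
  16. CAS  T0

Simulating candidate B:
   1) LOAD T0:  M=1  r_T0=1
   2) CAS  T0:  M=2  r_T0=1 ✓
   3) LOAD T0:  M=2  r_T0=2
   4) CAS  T0:  M=3  r_T0=2 ✓
   5) LOAD T2:  M=3  r_T2=3
   6) LOAD T0:  M=3  r_T0=3
   7) CAS  T0:  M=4  r_T0=3 ✓
   8) CAS  T2:  M=4  r_T2=3 ✗
   9) LOAD T3:  M=4  r_T3=4
  10) LOAD T2:  M=4  r_T2=4
  11) CAS  T2:  M=5  r_T2=4 ✓
  12) LOAD T1:  M=5  r_T1=5
  13) CAS  T1:  M=6  r_T1=5 ✓
  14) LOAD T1:  M=6  r_T1=6
  15) CAS  T1:  M=7  r_T1=6 ✓
  16) CAS  T3:  M=7  r_T3=4 ✗

B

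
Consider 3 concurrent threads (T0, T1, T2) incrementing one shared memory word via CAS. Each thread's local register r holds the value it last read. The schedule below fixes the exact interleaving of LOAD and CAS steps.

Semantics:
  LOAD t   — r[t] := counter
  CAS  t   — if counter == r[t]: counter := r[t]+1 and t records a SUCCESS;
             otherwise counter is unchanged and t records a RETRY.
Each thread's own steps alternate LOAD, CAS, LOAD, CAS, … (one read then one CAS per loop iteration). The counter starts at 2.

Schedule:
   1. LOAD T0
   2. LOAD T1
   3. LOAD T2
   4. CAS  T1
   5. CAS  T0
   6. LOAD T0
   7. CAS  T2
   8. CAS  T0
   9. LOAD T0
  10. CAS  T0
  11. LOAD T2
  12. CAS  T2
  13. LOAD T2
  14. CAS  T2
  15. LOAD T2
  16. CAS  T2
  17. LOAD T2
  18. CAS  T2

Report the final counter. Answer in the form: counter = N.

[1] T0.load  rd  (counter 2, T0.r 2)
[2] T1.load  rd  (counter 2, T1.r 2)
[3] T2.load  rd  (counter 2, T2.r 2)
[4] T1.cas  hit  (counter 3, T1.r 2)
[5] T0.cas  miss  (counter 3, T0.r 2)
[6] T0.load  rd  (counter 3, T0.r 3)
[7] T2.cas  miss  (counter 3, T2.r 2)
[8] T0.cas  hit  (counter 4, T0.r 3)
[9] T0.load  rd  (counter 4, T0.r 4)
[10] T0.cas  hit  (counter 5, T0.r 4)
[11] T2.load  rd  (counter 5, T2.r 5)
[12] T2.cas  hit  (counter 6, T2.r 5)
[13] T2.load  rd  (counter 6, T2.r 6)
[14] T2.cas  hit  (counter 7, T2.r 6)
[15] T2.load  rd  (counter 7, T2.r 7)
[16] T2.cas  hit  (counter 8, T2.r 7)
[17] T2.load  rd  (counter 8, T2.r 8)
[18] T2.cas  hit  (counter 9, T2.r 8)

counter = 9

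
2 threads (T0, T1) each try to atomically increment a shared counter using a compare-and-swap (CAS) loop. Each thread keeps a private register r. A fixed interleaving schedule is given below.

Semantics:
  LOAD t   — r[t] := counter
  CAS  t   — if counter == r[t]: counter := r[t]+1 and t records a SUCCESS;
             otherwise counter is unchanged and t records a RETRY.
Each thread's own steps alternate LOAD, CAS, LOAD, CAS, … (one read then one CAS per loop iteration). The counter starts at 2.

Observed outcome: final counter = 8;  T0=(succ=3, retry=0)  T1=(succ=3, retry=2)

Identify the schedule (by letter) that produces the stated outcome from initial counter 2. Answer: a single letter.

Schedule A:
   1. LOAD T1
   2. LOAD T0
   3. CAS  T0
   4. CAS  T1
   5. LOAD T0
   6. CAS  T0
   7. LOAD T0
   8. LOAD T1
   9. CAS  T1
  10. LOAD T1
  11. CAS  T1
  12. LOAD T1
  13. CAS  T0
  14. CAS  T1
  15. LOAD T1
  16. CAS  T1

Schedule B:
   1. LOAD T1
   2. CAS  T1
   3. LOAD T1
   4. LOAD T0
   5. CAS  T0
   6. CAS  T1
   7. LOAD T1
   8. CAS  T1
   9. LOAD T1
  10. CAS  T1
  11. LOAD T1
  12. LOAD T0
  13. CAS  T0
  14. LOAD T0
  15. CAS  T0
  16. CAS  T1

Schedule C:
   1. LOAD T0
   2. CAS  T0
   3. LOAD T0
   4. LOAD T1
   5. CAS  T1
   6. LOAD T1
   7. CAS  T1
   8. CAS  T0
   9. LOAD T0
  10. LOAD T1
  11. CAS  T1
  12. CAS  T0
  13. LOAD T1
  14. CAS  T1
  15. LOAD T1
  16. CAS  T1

B

Tracing schedule B:
[1] T1.load  rd  (counter 2, T1.r 2)
[2] T1.cas  hit  (counter 3, T1.r 2)
[3] T1.load  rd  (counter 3, T1.r 3)
[4] T0.load  rd  (counter 3, T0.r 3)
[5] T0.cas  hit  (counter 4, T0.r 3)
[6] T1.cas  miss  (counter 4, T1.r 3)
[7] T1.load  rd  (counter 4, T1.r 4)
[8] T1.cas  hit  (counter 5, T1.r 4)
[9] T1.load  rd  (counter 5, T1.r 5)
[10] T1.cas  hit  (counter 6, T1.r 5)
[11] T1.load  rd  (counter 6, T1.r 6)
[12] T0.load  rd  (counter 6, T0.r 6)
[13] T0.cas  hit  (counter 7, T0.r 6)
[14] T0.load  rd  (counter 7, T0.r 7)
[15] T0.cas  hit  (counter 8, T0.r 7)
[16] T1.cas  miss  (counter 8, T1.r 6)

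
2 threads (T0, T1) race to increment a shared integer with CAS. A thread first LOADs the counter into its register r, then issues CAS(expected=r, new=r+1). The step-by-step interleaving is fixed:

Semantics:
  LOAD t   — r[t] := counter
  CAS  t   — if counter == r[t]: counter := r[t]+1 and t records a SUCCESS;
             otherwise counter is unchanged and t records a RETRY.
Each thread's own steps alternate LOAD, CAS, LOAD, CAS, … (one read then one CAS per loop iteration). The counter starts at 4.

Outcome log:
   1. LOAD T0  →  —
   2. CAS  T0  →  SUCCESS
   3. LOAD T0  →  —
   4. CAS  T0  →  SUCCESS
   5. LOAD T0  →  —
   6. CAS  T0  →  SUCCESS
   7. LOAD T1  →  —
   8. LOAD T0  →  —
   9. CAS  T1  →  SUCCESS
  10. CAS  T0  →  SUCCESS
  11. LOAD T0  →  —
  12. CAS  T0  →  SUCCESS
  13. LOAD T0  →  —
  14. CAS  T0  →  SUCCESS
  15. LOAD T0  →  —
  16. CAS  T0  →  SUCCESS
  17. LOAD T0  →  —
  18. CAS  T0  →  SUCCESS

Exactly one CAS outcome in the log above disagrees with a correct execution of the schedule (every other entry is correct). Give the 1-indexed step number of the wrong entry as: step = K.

step = 10

Correct run:
1. LOAD T0 → mem=4 r[T0]=4 [LOAD]
2. CAS T0 → mem=5 r[T0]=4 [OK]
3. LOAD T0 → mem=5 r[T0]=5 [LOAD]
4. CAS T0 → mem=6 r[T0]=5 [OK]
5. LOAD T0 → mem=6 r[T0]=6 [LOAD]
6. CAS T0 → mem=7 r[T0]=6 [OK]
7. LOAD T1 → mem=7 r[T1]=7 [LOAD]
8. LOAD T0 → mem=7 r[T0]=7 [LOAD]
9. CAS T1 → mem=8 r[T1]=7 [OK]
10. CAS T0 → mem=8 r[T0]=7 [RETRY]
11. LOAD T0 → mem=8 r[T0]=8 [LOAD]
12. CAS T0 → mem=9 r[T0]=8 [OK]
13. LOAD T0 → mem=9 r[T0]=9 [LOAD]
14. CAS T0 → mem=10 r[T0]=9 [OK]
15. LOAD T0 → mem=10 r[T0]=10 [LOAD]
16. CAS T0 → mem=11 r[T0]=10 [OK]
17. LOAD T0 → mem=11 r[T0]=11 [LOAD]
18. CAS T0 → mem=12 r[T0]=11 [OK]
Mismatch at 10.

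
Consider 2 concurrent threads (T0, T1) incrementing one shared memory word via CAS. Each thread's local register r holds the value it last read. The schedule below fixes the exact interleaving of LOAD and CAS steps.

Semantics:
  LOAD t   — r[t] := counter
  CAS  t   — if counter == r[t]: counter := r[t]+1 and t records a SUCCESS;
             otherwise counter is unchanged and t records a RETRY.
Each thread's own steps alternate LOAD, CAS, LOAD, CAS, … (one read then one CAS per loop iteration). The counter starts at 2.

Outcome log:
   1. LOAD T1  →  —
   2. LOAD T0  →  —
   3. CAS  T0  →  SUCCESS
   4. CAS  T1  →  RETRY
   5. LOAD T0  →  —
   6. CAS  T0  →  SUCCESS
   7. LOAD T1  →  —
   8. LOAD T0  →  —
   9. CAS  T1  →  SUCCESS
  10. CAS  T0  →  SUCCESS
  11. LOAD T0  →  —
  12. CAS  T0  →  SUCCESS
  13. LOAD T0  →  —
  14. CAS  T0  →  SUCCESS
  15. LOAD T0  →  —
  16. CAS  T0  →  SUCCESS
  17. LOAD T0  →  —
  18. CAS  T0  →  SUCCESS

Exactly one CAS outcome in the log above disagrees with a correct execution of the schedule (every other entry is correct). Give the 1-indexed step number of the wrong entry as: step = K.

step = 10

Reference trace:
[1] T1.load  rd  (counter 2, T1.r 2)
[2] T0.load  rd  (counter 2, T0.r 2)
[3] T0.cas  hit  (counter 3, T0.r 2)
[4] T1.cas  miss  (counter 3, T1.r 2)
[5] T0.load  rd  (counter 3, T0.r 3)
[6] T0.cas  hit  (counter 4, T0.r 3)
[7] T1.load  rd  (counter 4, T1.r 4)
[8] T0.load  rd  (counter 4, T0.r 4)
[9] T1.cas  hit  (counter 5, T1.r 4)
[10] T0.cas  miss  (counter 5, T0.r 4)
[11] T0.load  rd  (counter 5, T0.r 5)
[12] T0.cas  hit  (counter 6, T0.r 5)
[13] T0.load  rd  (counter 6, T0.r 6)
[14] T0.cas  hit  (counter 7, T0.r 6)
[15] T0.load  rd  (counter 7, T0.r 7)
[16] T0.cas  hit  (counter 8, T0.r 7)
[17] T0.load  rd  (counter 8, T0.r 8)
[18] T0.cas  hit  (counter 9, T0.r 8)
Log disagrees first at step 10.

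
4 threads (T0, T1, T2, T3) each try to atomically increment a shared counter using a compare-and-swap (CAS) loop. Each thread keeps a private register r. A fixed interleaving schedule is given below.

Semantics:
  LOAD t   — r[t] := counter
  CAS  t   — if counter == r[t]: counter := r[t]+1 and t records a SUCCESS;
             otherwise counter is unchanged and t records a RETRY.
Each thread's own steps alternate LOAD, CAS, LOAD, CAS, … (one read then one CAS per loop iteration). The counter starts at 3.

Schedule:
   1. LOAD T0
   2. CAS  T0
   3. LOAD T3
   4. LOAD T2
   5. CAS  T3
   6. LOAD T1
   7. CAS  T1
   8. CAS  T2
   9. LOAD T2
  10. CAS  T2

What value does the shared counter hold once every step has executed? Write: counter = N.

counter = 7

T0 LOAD — after: cnt=3, r=3 — load
T0 CAS — after: cnt=4, r=3 — ok
T3 LOAD — after: cnt=4, r=4 — load
T2 LOAD — after: cnt=4, r=4 — load
T3 CAS — after: cnt=5, r=4 — ok
T1 LOAD — after: cnt=5, r=5 — load
T1 CAS — after: cnt=6, r=5 — ok
T2 CAS — after: cnt=6, r=4 — retry
T2 LOAD — after: cnt=6, r=6 — load
T2 CAS — after: cnt=7, r=6 — ok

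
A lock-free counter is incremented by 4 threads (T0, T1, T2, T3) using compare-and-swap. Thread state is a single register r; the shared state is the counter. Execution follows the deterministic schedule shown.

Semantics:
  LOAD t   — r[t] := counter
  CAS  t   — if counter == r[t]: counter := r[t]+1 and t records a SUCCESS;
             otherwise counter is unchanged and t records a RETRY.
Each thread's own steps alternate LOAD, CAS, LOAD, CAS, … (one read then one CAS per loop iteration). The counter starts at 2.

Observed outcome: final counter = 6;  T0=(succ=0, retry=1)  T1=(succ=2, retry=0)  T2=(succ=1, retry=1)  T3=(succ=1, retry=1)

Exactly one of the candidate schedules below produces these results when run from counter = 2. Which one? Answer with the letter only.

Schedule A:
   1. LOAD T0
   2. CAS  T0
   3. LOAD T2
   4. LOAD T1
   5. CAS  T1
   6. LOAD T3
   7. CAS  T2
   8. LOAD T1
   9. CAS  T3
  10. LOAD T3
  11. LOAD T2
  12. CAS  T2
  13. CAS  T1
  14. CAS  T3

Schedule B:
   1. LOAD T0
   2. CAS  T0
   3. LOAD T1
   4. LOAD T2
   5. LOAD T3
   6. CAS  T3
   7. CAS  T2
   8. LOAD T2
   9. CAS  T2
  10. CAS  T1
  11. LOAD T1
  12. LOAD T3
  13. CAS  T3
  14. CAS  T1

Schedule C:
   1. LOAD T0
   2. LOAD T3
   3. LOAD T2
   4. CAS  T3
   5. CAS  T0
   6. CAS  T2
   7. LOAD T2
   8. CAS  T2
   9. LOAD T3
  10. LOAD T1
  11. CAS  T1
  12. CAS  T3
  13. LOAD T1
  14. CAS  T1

C

Run C:
#1 T0 reads 2
#2 T3 reads 2
#3 T2 reads 2
#4 T3 CAS(2→3) writes; counter now 3
#5 T0 CAS(2→3) fails; counter now 3
#6 T2 CAS(2→3) fails; counter now 3
#7 T2 reads 3
#8 T2 CAS(3→4) writes; counter now 4
#9 T3 reads 4
#10 T1 reads 4
#11 T1 CAS(4→5) writes; counter now 5
#12 T3 CAS(4→5) fails; counter now 5
#13 T1 reads 5
#14 T1 CAS(5→6) writes; counter now 6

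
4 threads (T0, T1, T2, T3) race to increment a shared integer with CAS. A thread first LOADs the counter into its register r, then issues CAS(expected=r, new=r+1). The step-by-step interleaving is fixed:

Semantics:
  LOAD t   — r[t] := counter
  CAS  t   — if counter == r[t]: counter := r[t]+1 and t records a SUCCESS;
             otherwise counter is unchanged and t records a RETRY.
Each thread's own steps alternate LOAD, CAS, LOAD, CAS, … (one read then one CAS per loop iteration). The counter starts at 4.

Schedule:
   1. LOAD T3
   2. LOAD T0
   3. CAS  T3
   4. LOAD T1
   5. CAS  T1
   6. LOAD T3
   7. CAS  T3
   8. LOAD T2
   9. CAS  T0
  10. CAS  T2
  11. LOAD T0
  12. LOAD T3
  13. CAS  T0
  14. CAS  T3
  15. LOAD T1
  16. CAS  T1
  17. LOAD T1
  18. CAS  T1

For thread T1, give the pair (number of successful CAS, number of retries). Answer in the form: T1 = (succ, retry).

[1] T3.load  rd  (counter 4, T3.r 4)
[2] T0.load  rd  (counter 4, T0.r 4)
[3] T3.cas  hit  (counter 5, T3.r 4)
[4] T1.load  rd  (counter 5, T1.r 5)
[5] T1.cas  hit  (counter 6, T1.r 5)
[6] T3.load  rd  (counter 6, T3.r 6)
[7] T3.cas  hit  (counter 7, T3.r 6)
[8] T2.load  rd  (counter 7, T2.r 7)
[9] T0.cas  miss  (counter 7, T0.r 4)
[10] T2.cas  hit  (counter 8, T2.r 7)
[11] T0.load  rd  (counter 8, T0.r 8)
[12] T3.load  rd  (counter 8, T3.r 8)
[13] T0.cas  hit  (counter 9, T0.r 8)
[14] T3.cas  miss  (counter 9, T3.r 8)
[15] T1.load  rd  (counter 9, T1.r 9)
[16] T1.cas  hit  (counter 10, T1.r 9)
[17] T1.load  rd  (counter 10, T1.r 10)
[18] T1.cas  hit  (counter 11, T1.r 10)

T1 = (3, 0)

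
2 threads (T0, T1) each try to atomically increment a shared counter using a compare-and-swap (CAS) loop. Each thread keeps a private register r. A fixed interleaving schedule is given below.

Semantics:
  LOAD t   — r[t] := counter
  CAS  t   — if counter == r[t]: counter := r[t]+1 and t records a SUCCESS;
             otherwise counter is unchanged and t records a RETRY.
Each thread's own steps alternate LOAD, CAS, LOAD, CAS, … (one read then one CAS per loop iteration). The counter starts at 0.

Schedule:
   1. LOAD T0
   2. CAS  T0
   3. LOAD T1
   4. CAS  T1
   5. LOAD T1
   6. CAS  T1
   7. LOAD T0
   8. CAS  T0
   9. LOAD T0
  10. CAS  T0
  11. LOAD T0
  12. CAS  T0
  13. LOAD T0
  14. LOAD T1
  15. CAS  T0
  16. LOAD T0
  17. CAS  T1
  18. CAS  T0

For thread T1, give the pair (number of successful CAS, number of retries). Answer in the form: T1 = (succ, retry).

#1 T0 reads 0
#2 T0 CAS(0→1) writes; counter now 1
#3 T1 reads 1
#4 T1 CAS(1→2) writes; counter now 2
#5 T1 reads 2
#6 T1 CAS(2→3) writes; counter now 3
#7 T0 reads 3
#8 T0 CAS(3→4) writes; counter now 4
#9 T0 reads 4
#10 T0 CAS(4→5) writes; counter now 5
#11 T0 reads 5
#12 T0 CAS(5→6) writes; counter now 6
#13 T0 reads 6
#14 T1 reads 6
#15 T0 CAS(6→7) writes; counter now 7
#16 T0 reads 7
#17 T1 CAS(6→7) fails; counter now 7
#18 T0 CAS(7→8) writes; counter now 8

T1 = (2, 1)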